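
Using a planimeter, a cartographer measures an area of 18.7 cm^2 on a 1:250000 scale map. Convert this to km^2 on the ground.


ground_area = 18.7 * (250000/100)^2 = 116875000.0 m^2 = 116.875 km^2

116.875 km^2


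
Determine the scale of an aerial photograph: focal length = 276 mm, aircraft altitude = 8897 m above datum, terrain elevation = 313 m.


scale = f / (H - h) = 276 mm / 8584 m = 276 / 8584000 = 1:31101

1:31101


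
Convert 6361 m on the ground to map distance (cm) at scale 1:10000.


map_cm = 6361 * 100 / 10000 = 63.61 cm

63.61 cm


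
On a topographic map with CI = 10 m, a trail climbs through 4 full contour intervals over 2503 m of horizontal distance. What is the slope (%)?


elevation change = 4 * 10 = 40 m
slope = 40 / 2503 * 100 = 1.6%

1.6%


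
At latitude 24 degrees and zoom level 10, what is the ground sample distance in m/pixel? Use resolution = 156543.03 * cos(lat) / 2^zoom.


res = 156543.03 * cos(24) / 2^10 = 156543.03 * 0.91354546 / 1024 = 139.66 m/pixel

139.66 m/pixel


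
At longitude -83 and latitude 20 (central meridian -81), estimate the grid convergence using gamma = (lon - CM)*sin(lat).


gamma = (-83 - -81) * sin(20) = -2 * 0.34202 = -0.684 degrees

-0.684 degrees


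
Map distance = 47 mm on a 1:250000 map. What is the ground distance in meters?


ground = 47 mm * 250000 / 1000 = 11750.0 m

11750.0 m


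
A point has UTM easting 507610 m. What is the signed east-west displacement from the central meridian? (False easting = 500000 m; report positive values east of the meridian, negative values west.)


displacement = 507610 - 500000 = 7610 m

7610 m


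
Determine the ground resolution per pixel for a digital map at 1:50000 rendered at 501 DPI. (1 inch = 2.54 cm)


pixel_cm = 2.54 / 501 ≈ 0.00507 cm
ground = pixel_cm * 50000 / 100 = 2.54 * 50000 / (501 * 100) = 127000 / 50100 ≈ 2.53 m

2.53 m


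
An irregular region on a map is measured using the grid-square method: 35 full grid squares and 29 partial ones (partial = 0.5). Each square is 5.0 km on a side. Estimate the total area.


effective squares = 35 + 29 * 0.5 = 49.5
area = 49.5 * 25.0 = 1237.5 km^2

1237.5 km^2


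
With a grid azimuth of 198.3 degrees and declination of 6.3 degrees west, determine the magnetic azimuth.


magnetic azimuth = grid azimuth - declination (east +ve)
mag_az = 198.3 - -6.3 = 204.6 degrees

204.6 degrees


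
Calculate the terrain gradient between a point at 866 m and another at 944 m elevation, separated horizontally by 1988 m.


gradient = (944 - 866) / 1988 = 78 / 1988 = 0.0392

0.0392


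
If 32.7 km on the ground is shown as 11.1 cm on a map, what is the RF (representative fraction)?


ground = 32.7 km = 3270000 cm; RF denominator = ground / map = 3270000 / 11.1 ≈ 294595; RF = 1:294595

1:294595


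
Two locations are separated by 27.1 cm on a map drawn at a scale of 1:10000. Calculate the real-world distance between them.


ground = 27.1 cm * 10000 / 100 = 2710.0 m = 2.71 km

2.71 km


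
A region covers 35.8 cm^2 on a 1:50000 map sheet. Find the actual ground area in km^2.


ground_area = 35.8 * (50000/100)^2 = 8950000.0 m^2 = 8.95 km^2

8.95 km^2


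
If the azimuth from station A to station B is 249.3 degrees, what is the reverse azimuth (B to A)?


back azimuth = (249.3 + 180) mod 360 = 69.3 degrees

69.3 degrees


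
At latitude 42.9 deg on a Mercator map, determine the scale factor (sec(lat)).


SF = 1 / cos(42.9) = 1 / 0.732543 = 1.365

1.365


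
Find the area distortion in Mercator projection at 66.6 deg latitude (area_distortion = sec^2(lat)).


area_distortion = 1/cos^2(66.6) = 6.34

6.34


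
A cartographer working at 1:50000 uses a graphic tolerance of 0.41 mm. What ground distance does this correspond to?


ground = 0.41 mm * 50000 / 1000 = 20.5 m

20.5 m


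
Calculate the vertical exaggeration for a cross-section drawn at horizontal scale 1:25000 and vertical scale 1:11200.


VE = horizontal_scale / vertical_scale = 25000 / 11200 ≈ 2.2

2.2x


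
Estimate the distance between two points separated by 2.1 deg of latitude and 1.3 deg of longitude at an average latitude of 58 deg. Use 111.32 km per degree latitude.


dlat_km = 2.1 * 111.32 = 233.772
dlon_km = 1.3 * 111.32 * cos(58) ≈ 76.688
dist = sqrt(233.772^2 + 76.688^2) ≈ 246.0 km

246.0 km


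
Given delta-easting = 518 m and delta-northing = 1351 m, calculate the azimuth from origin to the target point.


az = atan2(518, 1351) = 21.0 deg
adjusted to 0-360: 21.0 degrees

21.0 degrees


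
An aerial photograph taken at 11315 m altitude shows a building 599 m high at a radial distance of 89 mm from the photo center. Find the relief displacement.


d = h * r / H = 599 * 89 / 11315 = 4.71 mm

4.71 mm


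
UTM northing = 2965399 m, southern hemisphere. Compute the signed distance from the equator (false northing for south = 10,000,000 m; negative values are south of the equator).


For southern: actual = 2965399 - 10000000 = -7034601 m

-7034601 m


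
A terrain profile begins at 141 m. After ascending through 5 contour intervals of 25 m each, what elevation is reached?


elevation = 141 + 5 * 25 = 266 m

266 m


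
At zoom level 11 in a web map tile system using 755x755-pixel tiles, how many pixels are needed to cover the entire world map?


tiles per axis = 2^11 = 2048
total tiles = 2048^2 = 4194304
pixels per axis = 2048 * 755 = 1546240
total pixels = 1546240^2 = 2390858137600

2390858137600 pixels


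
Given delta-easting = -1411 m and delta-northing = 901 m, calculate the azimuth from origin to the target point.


az = atan2(-1411, 901) = -57.4 deg
adjusted to 0-360: 302.6 degrees

302.6 degrees


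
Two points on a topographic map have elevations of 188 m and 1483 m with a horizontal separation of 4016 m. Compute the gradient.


gradient = (1483 - 188) / 4016 = 1295 / 4016 = 0.3225

0.3225


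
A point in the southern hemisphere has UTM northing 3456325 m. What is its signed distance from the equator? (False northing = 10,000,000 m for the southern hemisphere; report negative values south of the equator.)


For southern: actual = 3456325 - 10000000 = -6543675 m

-6543675 m


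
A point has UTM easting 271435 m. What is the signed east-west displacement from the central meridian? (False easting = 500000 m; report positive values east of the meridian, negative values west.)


displacement = 271435 - 500000 = -228565 m

-228565 m


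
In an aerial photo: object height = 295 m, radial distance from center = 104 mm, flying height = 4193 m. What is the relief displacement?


d = h * r / H = 295 * 104 / 4193 = 7.32 mm

7.32 mm


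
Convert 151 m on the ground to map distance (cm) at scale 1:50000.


map_cm = 151 * 100 / 50000 = 0.302 cm ≈ 0.3 cm

0.3 cm


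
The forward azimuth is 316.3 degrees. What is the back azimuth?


back azimuth = (316.3 + 180) mod 360 = 136.3 degrees

136.3 degrees


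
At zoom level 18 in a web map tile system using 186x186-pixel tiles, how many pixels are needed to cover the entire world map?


tiles per axis = 2^18 = 262144
total tiles = 262144^2 = 68719476736
pixels per axis = 262144 * 186 = 48758784
total pixels = 48758784^2 = 2377419017158656

2377419017158656 pixels


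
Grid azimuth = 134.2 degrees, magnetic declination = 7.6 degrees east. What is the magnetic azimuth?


magnetic azimuth = grid azimuth - declination (east +ve)
mag_az = 134.2 - 7.6 = 126.6 degrees

126.6 degrees


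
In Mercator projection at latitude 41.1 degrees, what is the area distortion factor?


area_distortion = 1/cos^2(41.1) = 1.761

1.761


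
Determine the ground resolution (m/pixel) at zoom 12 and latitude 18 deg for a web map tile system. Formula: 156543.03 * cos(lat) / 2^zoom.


res = 156543.03 * cos(18) / 2^12 = 156543.03 * 0.95105652 / 4096 = 36.35 m/pixel

36.35 m/pixel


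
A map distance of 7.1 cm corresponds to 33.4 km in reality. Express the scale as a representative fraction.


ground = 33.4 km = 3340000 cm; RF denominator = ground / map = 3340000 / 7.1 ≈ 470423; RF = 1:470423

1:470423


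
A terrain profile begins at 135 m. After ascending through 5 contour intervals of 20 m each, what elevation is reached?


elevation = 135 + 5 * 20 = 235 m

235 m


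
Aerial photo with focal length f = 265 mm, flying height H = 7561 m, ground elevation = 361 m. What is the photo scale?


scale = f / (H - h) = 265 mm / 7200 m = 265 / 7200000 = 1:27170

1:27170


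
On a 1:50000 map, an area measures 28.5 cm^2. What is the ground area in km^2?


ground_area = 28.5 * (50000/100)^2 = 7125000.0 m^2 = 7.125 km^2

7.125 km^2


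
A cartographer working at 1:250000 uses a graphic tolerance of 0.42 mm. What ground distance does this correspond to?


ground = 0.42 mm * 250000 / 1000 = 105.0 m

105.0 m


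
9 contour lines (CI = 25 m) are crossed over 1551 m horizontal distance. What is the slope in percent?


elevation change = 9 * 25 = 225 m
slope = 225 / 1551 * 100 = 14.5%

14.5%


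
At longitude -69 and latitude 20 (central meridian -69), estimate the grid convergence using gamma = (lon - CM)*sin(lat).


gamma = (-69 - -69) * sin(20) = 0 * 0.34202 = 0.0 degrees

0.0 degrees


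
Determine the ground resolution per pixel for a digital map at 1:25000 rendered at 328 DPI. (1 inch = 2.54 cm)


pixel_cm = 2.54 / 328 ≈ 0.007744 cm
ground = pixel_cm * 25000 / 100 = 2.54 * 25000 / (328 * 100) = 63500 / 32800 ≈ 1.94 m

1.94 m


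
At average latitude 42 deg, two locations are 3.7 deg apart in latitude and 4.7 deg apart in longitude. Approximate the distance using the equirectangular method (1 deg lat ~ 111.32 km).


dlat_km = 3.7 * 111.32 = 411.884
dlon_km = 4.7 * 111.32 * cos(42) ≈ 388.816
dist = sqrt(411.884^2 + 388.816^2) ≈ 566.4 km

566.4 km


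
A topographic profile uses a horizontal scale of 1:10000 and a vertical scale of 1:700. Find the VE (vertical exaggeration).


VE = horizontal_scale / vertical_scale = 10000 / 700 ≈ 14.3

14.3x


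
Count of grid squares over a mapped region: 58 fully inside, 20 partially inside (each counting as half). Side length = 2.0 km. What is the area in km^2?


effective squares = 58 + 20 * 0.5 = 68.0
area = 68.0 * 4.0 = 272.0 km^2

272.0 km^2


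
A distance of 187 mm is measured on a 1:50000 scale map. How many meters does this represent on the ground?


ground = 187 mm * 50000 / 1000 = 9350.0 m

9350.0 m


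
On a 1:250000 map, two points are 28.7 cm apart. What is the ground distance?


ground = 28.7 cm * 250000 / 100 = 71750.0 m = 71.75 km

71.75 km


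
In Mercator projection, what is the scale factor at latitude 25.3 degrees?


SF = 1 / cos(25.3) = 1 / 0.904083 = 1.106

1.106


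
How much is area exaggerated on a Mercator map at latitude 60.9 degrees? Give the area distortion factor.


area_distortion = 1/cos^2(60.9) = 4.228

4.228


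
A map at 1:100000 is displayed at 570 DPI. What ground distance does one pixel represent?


pixel_cm = 2.54 / 570 ≈ 0.004456 cm
ground = pixel_cm * 100000 / 100 = 2.54 * 100000 / (570 * 100) = 254000 / 57000 ≈ 4.46 m

4.46 m


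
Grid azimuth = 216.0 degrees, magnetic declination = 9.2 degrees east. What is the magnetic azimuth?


magnetic azimuth = grid azimuth - declination (east +ve)
mag_az = 216.0 - 9.2 = 206.8 degrees

206.8 degrees


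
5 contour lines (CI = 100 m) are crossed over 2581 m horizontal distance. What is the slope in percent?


elevation change = 5 * 100 = 500 m
slope = 500 / 2581 * 100 = 19.4%

19.4%


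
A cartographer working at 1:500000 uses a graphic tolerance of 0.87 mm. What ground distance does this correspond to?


ground = 0.87 mm * 500000 / 1000 = 435.0 m

435.0 m


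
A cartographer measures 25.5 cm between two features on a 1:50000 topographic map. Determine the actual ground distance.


ground = 25.5 cm * 50000 / 100 = 12750.0 m = 12.75 km

12.75 km


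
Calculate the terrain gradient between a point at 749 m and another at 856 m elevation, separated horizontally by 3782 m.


gradient = (856 - 749) / 3782 = 107 / 3782 = 0.0283

0.0283


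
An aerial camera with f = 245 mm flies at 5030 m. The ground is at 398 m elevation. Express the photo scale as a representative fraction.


scale = f / (H - h) = 245 mm / 4632 m = 245 / 4632000 = 1:18906

1:18906


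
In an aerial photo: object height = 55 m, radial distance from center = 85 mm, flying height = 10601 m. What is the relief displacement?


d = h * r / H = 55 * 85 / 10601 = 0.44 mm

0.44 mm


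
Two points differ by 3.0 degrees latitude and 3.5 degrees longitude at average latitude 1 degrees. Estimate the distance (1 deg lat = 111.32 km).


dlat_km = 3.0 * 111.32 = 333.96
dlon_km = 3.5 * 111.32 * cos(1) ≈ 389.561
dist = sqrt(333.96^2 + 389.561^2) ≈ 513.1 km

513.1 km


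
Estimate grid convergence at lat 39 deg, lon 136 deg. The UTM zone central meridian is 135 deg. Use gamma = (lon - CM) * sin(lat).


gamma = (136 - 135) * sin(39) = 1 * 0.62932 = 0.629 degrees

0.629 degrees


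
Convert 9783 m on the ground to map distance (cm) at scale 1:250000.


map_cm = 9783 * 100 / 250000 = 3.9132 cm ≈ 3.91 cm

3.91 cm


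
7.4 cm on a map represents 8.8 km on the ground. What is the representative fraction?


ground = 8.8 km = 880000 cm; RF denominator = ground / map = 880000 / 7.4 ≈ 118919; RF = 1:118919

1:118919


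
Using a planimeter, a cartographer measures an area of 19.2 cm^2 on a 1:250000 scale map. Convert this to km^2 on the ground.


ground_area = 19.2 * (250000/100)^2 = 120000000.0 m^2 = 120.0 km^2

120.0 km^2


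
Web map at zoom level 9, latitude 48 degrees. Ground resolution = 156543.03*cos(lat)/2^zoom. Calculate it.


res = 156543.03 * cos(48) / 2^9 = 156543.03 * 0.66913061 / 512 = 204.59 m/pixel

204.59 m/pixel


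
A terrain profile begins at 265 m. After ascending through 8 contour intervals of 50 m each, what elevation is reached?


elevation = 265 + 8 * 50 = 665 m

665 m


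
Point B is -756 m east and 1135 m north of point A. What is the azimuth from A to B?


az = atan2(-756, 1135) = -33.7 deg
adjusted to 0-360: 326.3 degrees

326.3 degrees


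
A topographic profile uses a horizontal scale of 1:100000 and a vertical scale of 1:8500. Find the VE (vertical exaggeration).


VE = horizontal_scale / vertical_scale = 100000 / 8500 ≈ 11.8

11.8x


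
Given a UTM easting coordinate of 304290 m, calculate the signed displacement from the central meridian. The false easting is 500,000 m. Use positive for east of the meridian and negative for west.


displacement = 304290 - 500000 = -195710 m

-195710 m


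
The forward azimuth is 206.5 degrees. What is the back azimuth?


back azimuth = (206.5 + 180) mod 360 = 26.5 degrees

26.5 degrees


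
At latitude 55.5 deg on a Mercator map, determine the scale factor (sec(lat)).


SF = 1 / cos(55.5) = 1 / 0.566406 = 1.766

1.766


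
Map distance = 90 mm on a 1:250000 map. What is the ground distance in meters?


ground = 90 mm * 250000 / 1000 = 22500.0 m

22500.0 m


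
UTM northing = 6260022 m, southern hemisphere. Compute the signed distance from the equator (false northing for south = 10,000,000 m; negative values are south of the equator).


For southern: actual = 6260022 - 10000000 = -3739978 m

-3739978 m


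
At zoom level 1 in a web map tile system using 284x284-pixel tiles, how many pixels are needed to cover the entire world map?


tiles per axis = 2^1 = 2
total tiles = 2^2 = 4
pixels per axis = 2 * 284 = 568
total pixels = 568^2 = 322624

322624 pixels


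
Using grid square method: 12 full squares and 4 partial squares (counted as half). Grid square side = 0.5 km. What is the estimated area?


effective squares = 12 + 4 * 0.5 = 14.0
area = 14.0 * 0.25 = 3.5 km^2

3.5 km^2


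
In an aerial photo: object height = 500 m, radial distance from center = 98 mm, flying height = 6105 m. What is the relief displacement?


d = h * r / H = 500 * 98 / 6105 = 8.03 mm

8.03 mm


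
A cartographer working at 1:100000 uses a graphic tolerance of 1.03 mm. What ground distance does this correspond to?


ground = 1.03 mm * 100000 / 1000 = 103.0 m

103.0 m


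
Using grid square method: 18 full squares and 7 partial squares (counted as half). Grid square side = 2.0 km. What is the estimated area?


effective squares = 18 + 7 * 0.5 = 21.5
area = 21.5 * 4.0 = 86.0 km^2

86.0 km^2


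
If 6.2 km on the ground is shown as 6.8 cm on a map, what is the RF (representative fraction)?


ground = 6.2 km = 620000 cm; RF denominator = ground / map = 620000 / 6.8 ≈ 91176; RF = 1:91176

1:91176


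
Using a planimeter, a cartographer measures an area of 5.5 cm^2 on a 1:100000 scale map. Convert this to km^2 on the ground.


ground_area = 5.5 * (100000/100)^2 = 5500000.0 m^2 = 5.5 km^2

5.5 km^2


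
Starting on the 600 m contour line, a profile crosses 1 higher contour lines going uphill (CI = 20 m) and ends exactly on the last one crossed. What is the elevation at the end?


elevation = 600 + 1 * 20 = 620 m

620 m


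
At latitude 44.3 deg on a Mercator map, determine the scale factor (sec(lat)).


SF = 1 / cos(44.3) = 1 / 0.715693 = 1.397

1.397


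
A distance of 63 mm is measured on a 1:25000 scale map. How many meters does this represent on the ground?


ground = 63 mm * 25000 / 1000 = 1575.0 m

1575.0 m


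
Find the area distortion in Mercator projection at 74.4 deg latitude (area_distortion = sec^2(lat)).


area_distortion = 1/cos^2(74.4) = 13.828

13.828


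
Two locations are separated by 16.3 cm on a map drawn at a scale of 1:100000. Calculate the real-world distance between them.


ground = 16.3 cm * 100000 / 100 = 16300.0 m = 16.3 km

16.3 km


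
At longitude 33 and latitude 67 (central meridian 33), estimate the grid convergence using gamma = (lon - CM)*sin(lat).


gamma = (33 - 33) * sin(67) = 0 * 0.920505 = 0.0 degrees

0.0 degrees


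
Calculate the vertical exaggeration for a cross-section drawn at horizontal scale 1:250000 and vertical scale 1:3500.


VE = horizontal_scale / vertical_scale = 250000 / 3500 ≈ 71.4

71.4x


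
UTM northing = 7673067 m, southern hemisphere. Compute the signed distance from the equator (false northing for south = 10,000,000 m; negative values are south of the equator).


For southern: actual = 7673067 - 10000000 = -2326933 m

-2326933 m


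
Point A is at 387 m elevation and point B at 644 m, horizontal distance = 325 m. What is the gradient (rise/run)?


gradient = (644 - 387) / 325 = 257 / 325 = 0.7908

0.7908


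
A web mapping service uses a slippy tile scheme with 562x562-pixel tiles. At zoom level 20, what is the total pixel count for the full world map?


tiles per axis = 2^20 = 1048576
total tiles = 1048576^2 = 1099511627776
pixels per axis = 1048576 * 562 = 589299712
total pixels = 589299712^2 = 347274150563282944

347274150563282944 pixels


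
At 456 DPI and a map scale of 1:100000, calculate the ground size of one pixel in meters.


pixel_cm = 2.54 / 456 ≈ 0.00557 cm
ground = pixel_cm * 100000 / 100 = 2.54 * 100000 / (456 * 100) = 254000 / 45600 ≈ 5.57 m

5.57 m


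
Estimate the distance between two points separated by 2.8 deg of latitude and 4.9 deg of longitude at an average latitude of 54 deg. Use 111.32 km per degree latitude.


dlat_km = 2.8 * 111.32 = 311.696
dlon_km = 4.9 * 111.32 * cos(54) ≈ 320.618
dist = sqrt(311.696^2 + 320.618^2) ≈ 447.2 km

447.2 km


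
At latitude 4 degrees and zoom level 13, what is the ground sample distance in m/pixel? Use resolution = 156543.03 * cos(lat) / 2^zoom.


res = 156543.03 * cos(4) / 2^13 = 156543.03 * 0.99756405 / 8192 = 19.06 m/pixel

19.06 m/pixel


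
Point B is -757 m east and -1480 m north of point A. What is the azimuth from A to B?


az = atan2(-757, -1480) = -152.9 deg
adjusted to 0-360: 207.1 degrees

207.1 degrees


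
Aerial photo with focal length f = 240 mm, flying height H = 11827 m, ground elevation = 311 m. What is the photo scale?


scale = f / (H - h) = 240 mm / 11516 m = 240 / 11516000 = 1:47983

1:47983


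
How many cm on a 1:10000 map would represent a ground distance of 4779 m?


map_cm = 4779 * 100 / 10000 = 47.79 cm

47.79 cm


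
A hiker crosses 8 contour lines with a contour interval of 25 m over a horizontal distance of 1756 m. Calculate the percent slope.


elevation change = 8 * 25 = 200 m
slope = 200 / 1756 * 100 = 11.4%

11.4%


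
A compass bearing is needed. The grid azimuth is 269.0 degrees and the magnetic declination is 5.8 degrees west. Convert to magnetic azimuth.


magnetic azimuth = grid azimuth - declination (east +ve)
mag_az = 269.0 - -5.8 = 274.8 degrees

274.8 degrees


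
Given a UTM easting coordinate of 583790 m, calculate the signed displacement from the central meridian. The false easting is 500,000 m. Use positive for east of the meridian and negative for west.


displacement = 583790 - 500000 = 83790 m

83790 m


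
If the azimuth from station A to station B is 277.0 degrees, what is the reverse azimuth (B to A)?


back azimuth = (277.0 + 180) mod 360 = 97.0 degrees

97.0 degrees


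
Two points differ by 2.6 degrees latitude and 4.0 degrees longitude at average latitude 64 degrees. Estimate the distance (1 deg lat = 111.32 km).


dlat_km = 2.6 * 111.32 = 289.432
dlon_km = 4.0 * 111.32 * cos(64) ≈ 195.198
dist = sqrt(289.432^2 + 195.198^2) ≈ 349.1 km

349.1 km


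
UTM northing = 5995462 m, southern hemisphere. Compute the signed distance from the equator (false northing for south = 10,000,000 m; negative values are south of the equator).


For southern: actual = 5995462 - 10000000 = -4004538 m

-4004538 m


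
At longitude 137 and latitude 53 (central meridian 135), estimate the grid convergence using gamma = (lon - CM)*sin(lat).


gamma = (137 - 135) * sin(53) = 2 * 0.798636 = 1.597 degrees

1.597 degrees


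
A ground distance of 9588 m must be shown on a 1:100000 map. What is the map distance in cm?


map_cm = 9588 * 100 / 100000 = 9.588 cm ≈ 9.59 cm

9.59 cm


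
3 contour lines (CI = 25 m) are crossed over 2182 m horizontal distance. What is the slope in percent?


elevation change = 3 * 25 = 75 m
slope = 75 / 2182 * 100 = 3.4%

3.4%


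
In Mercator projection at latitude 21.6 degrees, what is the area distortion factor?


area_distortion = 1/cos^2(21.6) = 1.157

1.157


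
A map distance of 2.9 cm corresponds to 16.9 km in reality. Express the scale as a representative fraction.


ground = 16.9 km = 1690000 cm; RF denominator = ground / map = 1690000 / 2.9 ≈ 582759; RF = 1:582759

1:582759


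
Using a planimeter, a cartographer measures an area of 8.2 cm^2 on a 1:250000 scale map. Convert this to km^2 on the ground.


ground_area = 8.2 * (250000/100)^2 = 51250000.0 m^2 = 51.25 km^2

51.25 km^2


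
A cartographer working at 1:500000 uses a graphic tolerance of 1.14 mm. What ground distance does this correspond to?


ground = 1.14 mm * 500000 / 1000 = 570.0 m

570.0 m


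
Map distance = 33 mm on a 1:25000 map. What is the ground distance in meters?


ground = 33 mm * 25000 / 1000 = 825.0 m

825.0 m


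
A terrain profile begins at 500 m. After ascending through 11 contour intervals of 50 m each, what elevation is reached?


elevation = 500 + 11 * 50 = 1050 m

1050 m


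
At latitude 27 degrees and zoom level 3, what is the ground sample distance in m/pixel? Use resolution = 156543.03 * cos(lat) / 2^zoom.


res = 156543.03 * cos(27) / 2^3 = 156543.03 * 0.89100652 / 8 = 17435.11 m/pixel

17435.11 m/pixel


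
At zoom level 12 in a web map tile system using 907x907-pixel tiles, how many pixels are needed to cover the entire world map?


tiles per axis = 2^12 = 4096
total tiles = 4096^2 = 16777216
pixels per axis = 4096 * 907 = 3715072
total pixels = 3715072^2 = 13801759965184

13801759965184 pixels


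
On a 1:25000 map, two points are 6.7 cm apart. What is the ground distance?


ground = 6.7 cm * 25000 / 100 = 1675.0 m = 1.675 km

1.675 km


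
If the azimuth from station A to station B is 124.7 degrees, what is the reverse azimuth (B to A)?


back azimuth = (124.7 + 180) mod 360 = 304.7 degrees

304.7 degrees


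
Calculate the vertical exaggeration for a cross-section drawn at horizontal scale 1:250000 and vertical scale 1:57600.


VE = horizontal_scale / vertical_scale = 250000 / 57600 ≈ 4.3

4.3x


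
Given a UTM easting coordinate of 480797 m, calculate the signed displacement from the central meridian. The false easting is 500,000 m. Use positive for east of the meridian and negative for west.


displacement = 480797 - 500000 = -19203 m

-19203 m


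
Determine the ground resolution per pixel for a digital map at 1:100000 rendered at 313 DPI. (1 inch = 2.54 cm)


pixel_cm = 2.54 / 313 ≈ 0.008115 cm
ground = pixel_cm * 100000 / 100 = 2.54 * 100000 / (313 * 100) = 254000 / 31300 ≈ 8.12 m

8.12 m


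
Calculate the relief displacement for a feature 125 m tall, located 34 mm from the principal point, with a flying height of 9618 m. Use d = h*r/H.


d = h * r / H = 125 * 34 / 9618 = 0.44 mm

0.44 mm


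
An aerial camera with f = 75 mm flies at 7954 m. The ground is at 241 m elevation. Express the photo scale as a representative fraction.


scale = f / (H - h) = 75 mm / 7713 m = 75 / 7713000 = 1:102840

1:102840


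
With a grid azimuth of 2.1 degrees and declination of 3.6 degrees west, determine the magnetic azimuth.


magnetic azimuth = grid azimuth - declination (east +ve)
mag_az = 2.1 - -3.6 = 5.7 degrees

5.7 degrees


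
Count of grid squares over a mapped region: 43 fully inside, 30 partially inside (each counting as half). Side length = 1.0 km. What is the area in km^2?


effective squares = 43 + 30 * 0.5 = 58.0
area = 58.0 * 1.0 = 58.0 km^2

58.0 km^2


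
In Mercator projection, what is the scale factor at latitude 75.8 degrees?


SF = 1 / cos(75.8) = 1 / 0.245307 = 4.077

4.077


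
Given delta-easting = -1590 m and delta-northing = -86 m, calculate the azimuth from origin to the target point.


az = atan2(-1590, -86) = -93.1 deg
adjusted to 0-360: 266.9 degrees

266.9 degrees


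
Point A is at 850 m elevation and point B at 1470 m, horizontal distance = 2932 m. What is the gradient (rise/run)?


gradient = (1470 - 850) / 2932 = 620 / 2932 = 0.2115

0.2115


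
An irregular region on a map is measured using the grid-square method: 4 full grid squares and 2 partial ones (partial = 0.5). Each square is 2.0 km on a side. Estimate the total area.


effective squares = 4 + 2 * 0.5 = 5.0
area = 5.0 * 4.0 = 20.0 km^2

20.0 km^2


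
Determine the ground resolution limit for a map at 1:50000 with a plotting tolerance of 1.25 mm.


ground = 1.25 mm * 50000 / 1000 = 62.5 m

62.5 m


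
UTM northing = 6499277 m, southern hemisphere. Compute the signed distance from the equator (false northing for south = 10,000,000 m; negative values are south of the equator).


For southern: actual = 6499277 - 10000000 = -3500723 m

-3500723 m


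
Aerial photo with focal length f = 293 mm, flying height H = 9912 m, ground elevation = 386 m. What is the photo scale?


scale = f / (H - h) = 293 mm / 9526 m = 293 / 9526000 = 1:32512

1:32512


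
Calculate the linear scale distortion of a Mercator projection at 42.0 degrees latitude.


SF = 1 / cos(42.0) = 1 / 0.743145 = 1.346

1.346


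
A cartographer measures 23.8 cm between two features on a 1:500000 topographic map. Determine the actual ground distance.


ground = 23.8 cm * 500000 / 100 = 119000.0 m = 119.0 km

119.0 km


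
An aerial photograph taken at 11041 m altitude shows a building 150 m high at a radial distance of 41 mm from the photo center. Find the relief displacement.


d = h * r / H = 150 * 41 / 11041 = 0.56 mm

0.56 mm


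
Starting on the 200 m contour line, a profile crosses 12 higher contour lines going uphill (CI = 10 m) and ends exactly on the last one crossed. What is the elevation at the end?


elevation = 200 + 12 * 10 = 320 m

320 m


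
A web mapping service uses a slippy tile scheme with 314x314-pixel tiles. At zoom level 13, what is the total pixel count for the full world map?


tiles per axis = 2^13 = 8192
total tiles = 8192^2 = 67108864
pixels per axis = 8192 * 314 = 2572288
total pixels = 2572288^2 = 6616665554944

6616665554944 pixels


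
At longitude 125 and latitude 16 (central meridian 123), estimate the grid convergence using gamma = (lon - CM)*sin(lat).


gamma = (125 - 123) * sin(16) = 2 * 0.275637 = 0.551 degrees

0.551 degrees


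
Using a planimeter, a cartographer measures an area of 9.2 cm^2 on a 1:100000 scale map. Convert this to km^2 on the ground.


ground_area = 9.2 * (100000/100)^2 = 9200000.0 m^2 = 9.2 km^2

9.2 km^2


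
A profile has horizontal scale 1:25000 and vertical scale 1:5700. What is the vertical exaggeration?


VE = horizontal_scale / vertical_scale = 25000 / 5700 ≈ 4.4

4.4x


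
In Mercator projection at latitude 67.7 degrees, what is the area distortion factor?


area_distortion = 1/cos^2(67.7) = 6.945

6.945


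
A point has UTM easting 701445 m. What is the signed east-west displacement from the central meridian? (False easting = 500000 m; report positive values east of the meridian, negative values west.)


displacement = 701445 - 500000 = 201445 m

201445 m


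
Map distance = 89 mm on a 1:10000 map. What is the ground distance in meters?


ground = 89 mm * 10000 / 1000 = 890.0 m

890.0 m


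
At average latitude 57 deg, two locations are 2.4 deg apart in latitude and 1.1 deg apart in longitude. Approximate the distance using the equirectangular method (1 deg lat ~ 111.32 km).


dlat_km = 2.4 * 111.32 = 267.168
dlon_km = 1.1 * 111.32 * cos(57) ≈ 66.692
dist = sqrt(267.168^2 + 66.692^2) ≈ 275.4 km

275.4 km


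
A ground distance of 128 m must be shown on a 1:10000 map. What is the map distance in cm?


map_cm = 128 * 100 / 10000 = 1.28 cm

1.28 cm


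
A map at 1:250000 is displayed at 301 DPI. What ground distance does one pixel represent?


pixel_cm = 2.54 / 301 ≈ 0.008439 cm
ground = pixel_cm * 250000 / 100 = 2.54 * 250000 / (301 * 100) = 635000 / 30100 ≈ 21.1 m

21.1 m


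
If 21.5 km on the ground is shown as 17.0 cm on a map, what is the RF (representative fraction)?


ground = 21.5 km = 2150000 cm; RF denominator = ground / map = 2150000 / 17.0 ≈ 126471; RF = 1:126471

1:126471


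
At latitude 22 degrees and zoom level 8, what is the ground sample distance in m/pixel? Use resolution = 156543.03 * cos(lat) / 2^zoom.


res = 156543.03 * cos(22) / 2^8 = 156543.03 * 0.92718385 / 256 = 566.97 m/pixel

566.97 m/pixel


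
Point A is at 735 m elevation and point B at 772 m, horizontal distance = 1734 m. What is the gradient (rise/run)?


gradient = (772 - 735) / 1734 = 37 / 1734 = 0.0213

0.0213


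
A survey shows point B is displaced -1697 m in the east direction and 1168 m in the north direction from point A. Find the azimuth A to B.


az = atan2(-1697, 1168) = -55.5 deg
adjusted to 0-360: 304.5 degrees

304.5 degrees


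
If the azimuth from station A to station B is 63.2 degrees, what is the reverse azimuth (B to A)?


back azimuth = (63.2 + 180) mod 360 = 243.2 degrees

243.2 degrees


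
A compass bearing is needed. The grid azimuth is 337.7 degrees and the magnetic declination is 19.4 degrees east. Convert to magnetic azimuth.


magnetic azimuth = grid azimuth - declination (east +ve)
mag_az = 337.7 - 19.4 = 318.3 degrees

318.3 degrees


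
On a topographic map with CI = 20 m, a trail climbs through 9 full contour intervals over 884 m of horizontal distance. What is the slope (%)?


elevation change = 9 * 20 = 180 m
slope = 180 / 884 * 100 = 20.4%

20.4%


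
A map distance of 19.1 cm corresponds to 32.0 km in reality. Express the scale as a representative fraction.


ground = 32.0 km = 3200000 cm; RF denominator = ground / map = 3200000 / 19.1 ≈ 167539; RF = 1:167539

1:167539


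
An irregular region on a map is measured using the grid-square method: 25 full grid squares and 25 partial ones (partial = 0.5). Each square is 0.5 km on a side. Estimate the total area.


effective squares = 25 + 25 * 0.5 = 37.5
area = 37.5 * 0.25 = 9.375 km^2

9.375 km^2


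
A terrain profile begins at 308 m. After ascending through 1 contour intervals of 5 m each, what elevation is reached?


elevation = 308 + 1 * 5 = 313 m

313 m


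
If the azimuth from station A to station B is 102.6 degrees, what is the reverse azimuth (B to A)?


back azimuth = (102.6 + 180) mod 360 = 282.6 degrees

282.6 degrees


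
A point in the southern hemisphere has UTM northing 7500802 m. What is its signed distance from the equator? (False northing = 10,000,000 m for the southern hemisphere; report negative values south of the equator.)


For southern: actual = 7500802 - 10000000 = -2499198 m

-2499198 m


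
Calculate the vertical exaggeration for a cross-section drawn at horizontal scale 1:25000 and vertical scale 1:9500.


VE = horizontal_scale / vertical_scale = 25000 / 9500 ≈ 2.6

2.6x


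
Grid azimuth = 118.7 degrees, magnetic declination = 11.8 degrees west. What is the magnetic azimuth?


magnetic azimuth = grid azimuth - declination (east +ve)
mag_az = 118.7 - -11.8 = 130.5 degrees

130.5 degrees


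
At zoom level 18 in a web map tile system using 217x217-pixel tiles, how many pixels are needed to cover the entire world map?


tiles per axis = 2^18 = 262144
total tiles = 262144^2 = 68719476736
pixels per axis = 262144 * 217 = 56885248
total pixels = 56885248^2 = 3235931440021504

3235931440021504 pixels


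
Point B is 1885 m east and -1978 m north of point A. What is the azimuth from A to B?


az = atan2(1885, -1978) = 136.4 deg
adjusted to 0-360: 136.4 degrees

136.4 degrees


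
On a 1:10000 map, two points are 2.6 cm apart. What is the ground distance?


ground = 2.6 cm * 10000 / 100 = 260.0 m

260.0 m


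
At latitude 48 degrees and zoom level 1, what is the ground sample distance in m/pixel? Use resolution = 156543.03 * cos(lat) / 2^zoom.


res = 156543.03 * cos(48) / 2^1 = 156543.03 * 0.66913061 / 2 = 52373.87 m/pixel

52373.87 m/pixel


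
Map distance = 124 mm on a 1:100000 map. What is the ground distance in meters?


ground = 124 mm * 100000 / 1000 = 12400.0 m

12400.0 m


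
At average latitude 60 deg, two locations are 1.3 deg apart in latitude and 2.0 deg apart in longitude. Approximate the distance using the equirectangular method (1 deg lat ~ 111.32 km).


dlat_km = 1.3 * 111.32 = 144.716
dlon_km = 2.0 * 111.32 * cos(60) ≈ 111.32
dist = sqrt(144.716^2 + 111.32^2) ≈ 182.6 km

182.6 km


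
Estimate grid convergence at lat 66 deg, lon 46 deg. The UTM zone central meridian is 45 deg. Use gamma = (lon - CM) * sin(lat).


gamma = (46 - 45) * sin(66) = 1 * 0.913545 = 0.914 degrees

0.914 degrees


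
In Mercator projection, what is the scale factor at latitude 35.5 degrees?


SF = 1 / cos(35.5) = 1 / 0.814116 = 1.228

1.228


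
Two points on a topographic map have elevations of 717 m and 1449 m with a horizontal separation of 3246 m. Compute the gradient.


gradient = (1449 - 717) / 3246 = 732 / 3246 = 0.2255

0.2255


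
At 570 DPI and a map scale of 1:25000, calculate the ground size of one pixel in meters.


pixel_cm = 2.54 / 570 ≈ 0.004456 cm
ground = pixel_cm * 25000 / 100 = 2.54 * 25000 / (570 * 100) = 63500 / 57000 ≈ 1.11 m

1.11 m


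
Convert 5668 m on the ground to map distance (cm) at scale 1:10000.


map_cm = 5668 * 100 / 10000 = 56.68 cm

56.68 cm


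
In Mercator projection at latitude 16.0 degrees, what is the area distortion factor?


area_distortion = 1/cos^2(16.0) = 1.082

1.082


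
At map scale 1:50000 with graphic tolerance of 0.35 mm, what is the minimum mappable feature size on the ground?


ground = 0.35 mm * 50000 / 1000 = 17.5 m

17.5 m


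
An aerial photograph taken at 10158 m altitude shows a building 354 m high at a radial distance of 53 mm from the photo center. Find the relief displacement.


d = h * r / H = 354 * 53 / 10158 = 1.85 mm

1.85 mm


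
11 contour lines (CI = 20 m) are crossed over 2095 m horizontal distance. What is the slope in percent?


elevation change = 11 * 20 = 220 m
slope = 220 / 2095 * 100 = 10.5%

10.5%


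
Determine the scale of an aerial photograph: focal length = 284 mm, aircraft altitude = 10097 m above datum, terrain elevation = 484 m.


scale = f / (H - h) = 284 mm / 9613 m = 284 / 9613000 = 1:33849

1:33849


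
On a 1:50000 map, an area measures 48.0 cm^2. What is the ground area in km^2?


ground_area = 48.0 * (50000/100)^2 = 12000000.0 m^2 = 12.0 km^2

12.0 km^2


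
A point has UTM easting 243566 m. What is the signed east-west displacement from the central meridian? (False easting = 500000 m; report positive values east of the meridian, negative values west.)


displacement = 243566 - 500000 = -256434 m

-256434 m


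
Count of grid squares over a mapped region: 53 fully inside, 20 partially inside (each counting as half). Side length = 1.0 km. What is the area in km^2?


effective squares = 53 + 20 * 0.5 = 63.0
area = 63.0 * 1.0 = 63.0 km^2

63.0 km^2


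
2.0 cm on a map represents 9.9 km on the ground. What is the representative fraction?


ground = 9.9 km = 990000 cm; RF denominator = ground / map = 990000 / 2.0 = 495000; RF = 1:495000

1:495000


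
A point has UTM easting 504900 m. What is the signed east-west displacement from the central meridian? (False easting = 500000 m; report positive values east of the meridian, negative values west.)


displacement = 504900 - 500000 = 4900 m

4900 m


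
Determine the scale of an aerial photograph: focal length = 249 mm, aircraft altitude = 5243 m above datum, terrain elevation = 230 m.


scale = f / (H - h) = 249 mm / 5013 m = 249 / 5013000 = 1:20133

1:20133


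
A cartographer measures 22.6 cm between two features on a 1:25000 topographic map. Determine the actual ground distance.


ground = 22.6 cm * 25000 / 100 = 5650.0 m = 5.65 km

5.65 km


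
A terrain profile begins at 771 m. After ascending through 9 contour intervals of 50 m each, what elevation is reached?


elevation = 771 + 9 * 50 = 1221 m

1221 m


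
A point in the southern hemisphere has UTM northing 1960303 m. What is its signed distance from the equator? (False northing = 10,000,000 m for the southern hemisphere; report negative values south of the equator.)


For southern: actual = 1960303 - 10000000 = -8039697 m

-8039697 m


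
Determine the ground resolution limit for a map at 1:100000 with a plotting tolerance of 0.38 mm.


ground = 0.38 mm * 100000 / 1000 = 38.0 m

38.0 m


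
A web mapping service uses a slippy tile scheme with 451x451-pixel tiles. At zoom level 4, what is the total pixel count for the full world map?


tiles per axis = 2^4 = 16
total tiles = 16^2 = 256
pixels per axis = 16 * 451 = 7216
total pixels = 7216^2 = 52070656

52070656 pixels


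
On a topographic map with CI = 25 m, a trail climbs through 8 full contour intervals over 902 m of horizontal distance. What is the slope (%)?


elevation change = 8 * 25 = 200 m
slope = 200 / 902 * 100 = 22.2%

22.2%


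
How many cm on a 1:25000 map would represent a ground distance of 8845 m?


map_cm = 8845 * 100 / 25000 = 35.38 cm

35.38 cm
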